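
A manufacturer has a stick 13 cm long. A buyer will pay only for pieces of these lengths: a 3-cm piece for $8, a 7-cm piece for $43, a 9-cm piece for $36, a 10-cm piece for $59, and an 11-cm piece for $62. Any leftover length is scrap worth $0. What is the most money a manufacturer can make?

67

Build best[k] bottom-up: best[k] = max over allowed piece i of (p[i] + best[k−i]).
best[1] = 0
best[2] = 0
best[3] = 8
best[4] = 8
best[5] = 8
best[6] = 16  (first piece 3, then best[3]=8)
best[7] = max(8+8, 43+0) = 43
best[8] = max(8+8, 43+0) = 43
best[9] = max(8+16, 43+0, 36+0) = 43
best[10] = max(8+43, 43+8, 36+0, 59+0) = 59
best[11] = max(8+43, 43+8, 36+0, 59+0, 62+0) = 62
best[12] = max(8+43, 43+8, 36+8, 59+0, 62+0) = 62
best[13] = max(8+59, 43+16, 36+8, 59+8, 62+0) = 67
One optimal cutting: 10 + 3 → $67.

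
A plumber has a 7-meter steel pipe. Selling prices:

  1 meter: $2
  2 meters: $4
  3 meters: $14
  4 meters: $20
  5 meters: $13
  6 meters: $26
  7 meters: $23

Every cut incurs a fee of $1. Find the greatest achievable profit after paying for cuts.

33

Consider every possible first cut. r[k] is the best of p[i]+r[k−i] over all sellable i≤k, charging 1 whenever i<k.
r[1] = 2
r[2] = max(2+2-1, 4+0) = 4
r[3] = max(2+4-1, 4+2-1, 14+0) = 14
r[4] = max(2+14-1, 4+4-1, 14+2-1, 20+0) = 20
r[5] = max(2+20-1, 4+14-1, 14+4-1, 20+2-1, 13+0) = 21
r[6] = max(2+21-1, 4+20-1, 14+14-1, 20+4-1, 13+2-1, 26+0) = 27
r[7] = max(2+27-1, 4+21-1, 14+20-1, …, 26+2-1, 23+0) = 33
One optimal plan: pieces 4 + 3 (1 cut) → $34 − $1 = $33.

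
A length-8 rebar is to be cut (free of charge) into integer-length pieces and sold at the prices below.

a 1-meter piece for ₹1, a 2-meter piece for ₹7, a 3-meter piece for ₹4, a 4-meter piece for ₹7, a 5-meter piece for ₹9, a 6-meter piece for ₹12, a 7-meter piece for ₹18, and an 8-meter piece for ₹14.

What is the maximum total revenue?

Build best[k] bottom-up: best[k] = max over allowed piece i of (p[i] + best[k−i]).
best[1] = 1
best[2] = max(1+1, 7+0) = 7
best[3] = max(1+7, 7+1, 4+0) = 8
best[4] = max(1+8, 7+7, 4+1, 7+0) = 14
best[5] = max(1+14, 7+8, 4+7, 7+1, 9+0) = 15
best[6] = max(1+15, 7+14, 4+8, 7+7, 9+1, 12+0) = 21
best[7] = max(1+21, 7+15, 4+14, …, 12+1, 18+0) = 22
best[8] = max(1+22, 7+21, 4+15, …, 18+1, 14+0) = 28
One optimal cutting: 2 + 2 + 2 + 2 → ₹7 + ₹7 + ₹7 + ₹7 = ₹28.

28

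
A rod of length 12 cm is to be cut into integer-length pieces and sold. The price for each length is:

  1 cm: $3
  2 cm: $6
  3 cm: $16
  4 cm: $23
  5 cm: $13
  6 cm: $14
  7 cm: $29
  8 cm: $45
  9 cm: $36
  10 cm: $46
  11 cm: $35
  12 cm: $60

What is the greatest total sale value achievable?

69

Build best[k] bottom-up: best[k] = max over allowed piece i of (p[i] + best[k−i]).
best[1] = 3
best[2] = max(3+3, 6+0) = 6
best[3] = max(3+6, 6+3, 16+0) = 16
best[4] = max(3+16, 6+6, 16+3, 23+0) = 23
best[5] = max(3+23, 6+16, 16+6, 23+3, 13+0) = 26
best[6] = max(3+26, 6+23, 16+16, 23+6, 13+3, 14+0) = 32
best[7] = max(3+32, 6+26, 16+23, …, 14+3, 29+0) = 39
best[8] = max(3+39, 6+32, 16+26, …, 29+3, 45+0) = 46
best[9] = max(3+46, 6+39, 16+32, …, 45+3, 36+0) = 49
best[10] = max(3+49, 6+46, 16+39, …, 36+3, 46+0) = 55
best[11] = max(3+55, 6+49, 16+46, …, 46+3, 35+0) = 62
best[12] = max(3+62, 6+55, 16+49, …, 35+3, 60+0) = 69
One optimal cutting: 4 + 4 + 4 → $23 + $23 + $23 = $69.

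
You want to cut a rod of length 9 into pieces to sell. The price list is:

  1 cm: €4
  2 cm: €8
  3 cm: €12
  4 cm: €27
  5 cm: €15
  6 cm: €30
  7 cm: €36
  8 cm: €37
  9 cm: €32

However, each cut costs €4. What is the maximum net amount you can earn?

Build v[k] bottom-up: v[k] = max over allowed piece i of (p[i] + v[k−i]) − 4 per cut.
v[1] = 4
v[2] = 8
v[3] = 12
v[4] = 27
v[5] = 27  (first piece 1, then v[4]=27)
v[6] = 31  (first piece 2, then v[4]=27)
v[7] = 36
v[8] = 50  (first piece 4, then v[4]=27)
v[9] = 50  (first piece 1, then v[8]=50)
One optimal plan: pieces 4 + 4 + 1 (2 cuts) → €58 − €8 = €50.

50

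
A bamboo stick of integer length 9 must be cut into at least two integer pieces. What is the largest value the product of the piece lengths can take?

27

Fill m[k] for k=2..9: at each k try every first piece i and multiply by the better of (k−i) uncut or m[k−i].
m[2] = 1×max(1,0) = 1×1 = 1
m[3] = 1×max(2,1) = 1×2 = 2
m[4] = 2×max(2,1) = 2×2 = 4
m[5] = 2×max(3,2) = 2×3 = 6
m[6] = 3×max(3,2) = 3×3 = 9
m[7] = 2×max(5,6) = 2×6 = 12
m[8] = 2×max(6,9) = 2×9 = 18
m[9] = 3×max(6,9) = 3×9 = 27
One optimal split: 3 + 3 + 3; product 3×3×3 = 27.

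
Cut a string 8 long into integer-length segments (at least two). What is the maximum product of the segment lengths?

Let P[k] be the best product for length k (with at least one cut). For each first piece i, the rest contributes max(k−i, P[k−i]).
Small cases: P[2]=1.
P[3] = 1*max(2,1) = 1*2 = 2
P[4] = 2*max(2,1) = 2*2 = 4
P[5] = 2*max(3,2) = 2*3 = 6
P[6] = 3*max(3,2) = 3*3 = 9
P[7] = 2*max(5,6) = 2*6 = 12
P[8] = 2*max(6,9) = 2*9 = 18
One optimal split: 3 + 3 + 2; product 3*3*2 = 18.

18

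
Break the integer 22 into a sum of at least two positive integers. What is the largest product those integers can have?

2916

Let prod[k] be the best product for length k (with at least one cut). For each first piece i, the rest contributes max(k−i, prod[k−i]).
prod[2] = 1·max(1,0) = 1·1 = 1
prod[3] = 1·max(2,1) = 1·2 = 2
prod[4] = 2·max(2,1) = 2·2 = 4
prod[5] = 2·max(3,2) = 2·3 = 6
prod[6] = 3·max(3,2) = 3·3 = 9
prod[7] = 2·max(5,6) = 2·6 = 12
prod[8] = 2·max(6,9) = 2·9 = 18
prod[9] = 3·max(6,9) = 3·9 = 27
prod[10] = 2·max(8,18) = 2·18 = 36
prod[11] = 2·max(9,27) = 2·27 = 54
prod[12] = 3·max(9,27) = 3·27 = 81
prod[13] = 2·max(11,54) = 2·54 = 108
prod[14] = 2·max(12,81) = 2·81 = 162
prod[15] = 3·max(12,81) = 3·81 = 243
prod[16] = 2·max(14,162) = 2·162 = 324
prod[17] = 2·max(15,243) = 2·243 = 486
prod[18] = 3·max(15,243) = 3·243 = 729
prod[19] = 2·max(17,486) = 2·486 = 972
prod[20] = 2·max(18,729) = 2·729 = 1458
prod[21] = 3·max(18,729) = 3·729 = 2187
prod[22] = 2·max(20,1458) = 2·1458 = 2916
One optimal split: 3 + 3 + 3 + 3 + 3 + 3 + 2 + 2; product 3·3·3·3·3·3·2·2 = 2916.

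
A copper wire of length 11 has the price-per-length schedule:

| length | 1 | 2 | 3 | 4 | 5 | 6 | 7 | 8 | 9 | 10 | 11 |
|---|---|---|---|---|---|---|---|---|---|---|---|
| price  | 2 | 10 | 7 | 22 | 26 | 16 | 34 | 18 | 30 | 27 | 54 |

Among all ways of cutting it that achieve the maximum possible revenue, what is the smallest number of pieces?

Let r[k] be the best obtainable value from length k. For each k, try every first piece i and keep the best of price[i] + r[k−i].
r[1] = 2
r[2] = 10
r[3] = 12  (first piece 1, then r[2]=10)
r[4] = 22
r[5] = 26
r[6] = 32  (first piece 2, then r[4]=22)
r[7] = 36  (first piece 2, then r[5]=26)
r[8] = 44  (first piece 4, then r[4]=22)
r[9] = 48  (first piece 4, then r[5]=26)
r[10] = 54  (first piece 2, then r[8]=44)
r[11] = 58  (first piece 2, then r[9]=48)
Maximum revenue is €58.
Now minimize piece count subject to staying optimal: for each k, pieces[k] = 1 + min over i with p[i]+r[k−i]=r[k] of pieces[k−i].
pieces[8] = 2
pieces[9] = 2
pieces[10] = 3
pieces[11] = 3

3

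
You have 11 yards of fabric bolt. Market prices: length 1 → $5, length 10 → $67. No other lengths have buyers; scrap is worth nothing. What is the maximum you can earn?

Build r[k] bottom-up: r[k] = max over allowed piece i of (p[i] + r[k−i]).
r[1] = 5
r[2] = 10  (first piece 1, then r[1]=5)
r[3] = 15  (first piece 1, then r[2]=10)
r[4] = 20  (first piece 1, then r[3]=15)
r[5] = 25  (first piece 1, then r[4]=20)
r[6] = 30  (first piece 1, then r[5]=25)
r[7] = 35  (first piece 1, then r[6]=30)
r[8] = 40  (first piece 1, then r[7]=35)
r[9] = 45  (first piece 1, then r[8]=40)
r[10] = 67
r[11] = 72  (first piece 1, then r[10]=67)
One optimal cutting: 10 + 1 → $72.

72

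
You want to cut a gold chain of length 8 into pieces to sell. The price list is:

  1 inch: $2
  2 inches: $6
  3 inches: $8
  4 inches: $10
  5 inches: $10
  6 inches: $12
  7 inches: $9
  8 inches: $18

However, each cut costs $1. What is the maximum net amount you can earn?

21

Consider every possible first cut. v[k] is the best of p[i]+v[k−i] over all sellable i≤k, charging 1 whenever i<k.
v[1] = 2
v[2] = 6
v[3] = 8
v[4] = 11  (first piece 2, then v[2]=6)
v[5] = 13  (first piece 2, then v[3]=8)
v[6] = 16  (first piece 2, then v[4]=11)
v[7] = 18  (first piece 2, then v[5]=13)
v[8] = 21  (first piece 2, then v[6]=16)
One optimal plan: pieces 2 + 2 + 2 + 2 (3 cuts) → $24 − $3 = $21.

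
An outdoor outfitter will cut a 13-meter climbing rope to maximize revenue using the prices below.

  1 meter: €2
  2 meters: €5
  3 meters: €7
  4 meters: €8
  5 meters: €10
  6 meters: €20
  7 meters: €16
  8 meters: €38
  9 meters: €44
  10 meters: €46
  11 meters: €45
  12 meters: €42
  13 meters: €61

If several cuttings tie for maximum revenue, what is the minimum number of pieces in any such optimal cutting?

Let r[k] be the best obtainable value from length k. For each k, try every first piece i and keep the best of price[i] + r[k−i].
r[1] = 2
r[2] = 5
r[3] = 7  (first piece 1, then r[2]=5)
r[4] = 10  (first piece 2, then r[2]=5)
r[5] = 12  (first piece 1, then r[4]=10)
r[6] = 20
r[7] = 22  (first piece 1, then r[6]=20)
r[8] = 38
r[9] = 44
r[10] = 46  (first piece 1, then r[9]=44)
r[11] = 49  (first piece 2, then r[9]=44)
r[12] = 51  (first piece 1, then r[11]=49)
r[13] = 61
Maximum revenue is €61.
Now minimize piece count subject to staying optimal: for each k, pieces[k] = 1 + min over i with p[i]+r[k−i]=r[k] of pieces[k−i].
pieces[10] = 1
pieces[11] = 2
pieces[12] = 2
pieces[13] = 1

1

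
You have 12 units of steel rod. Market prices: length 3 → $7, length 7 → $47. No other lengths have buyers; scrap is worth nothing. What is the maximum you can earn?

54

Build r[k] bottom-up: r[k] = max over allowed piece i of (p[i] + r[k−i]).
r[1] = 0
r[2] = 0
r[3] = 7
r[4] = 7
r[5] = 7
r[6] = 14  (first piece 3, then r[3]=7)
r[7] = max(7+7, 47+0) = 47
r[8] = max(7+7, 47+0) = 47
r[9] = max(7+14, 47+0) = 47
r[10] = max(7+47, 47+7) = 54
r[11] = max(7+47, 47+7) = 54
r[12] = max(7+47, 47+7) = 54
One optimal cutting: pieces 7 + 3 with 2 units of scrap → $54.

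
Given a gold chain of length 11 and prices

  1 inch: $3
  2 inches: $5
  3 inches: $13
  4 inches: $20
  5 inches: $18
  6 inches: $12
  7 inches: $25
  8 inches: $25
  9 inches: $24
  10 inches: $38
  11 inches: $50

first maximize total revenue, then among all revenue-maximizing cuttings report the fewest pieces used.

3

Build r[k] bottom-up: r[k] = max over allowed piece i of (p[i] + r[k−i]).
r[1] = 3
r[2] = 6  (first piece 1, then r[1]=3)
r[3] = 13
r[4] = 20
r[5] = 23  (first piece 1, then r[4]=20)
r[6] = 26  (first piece 1, then r[5]=23)
r[7] = 33  (first piece 3, then r[4]=20)
r[8] = 40  (first piece 4, then r[4]=20)
r[9] = 43  (first piece 1, then r[8]=40)
r[10] = 46  (first piece 1, then r[9]=43)
r[11] = 53  (first piece 3, then r[8]=40)
Maximum revenue is $53.
Now minimize piece count subject to staying optimal: for each k, pieces[k] = 1 + min over i with p[i]+r[k−i]=r[k] of pieces[k−i].
pieces[8] = 2
pieces[9] = 3
pieces[10] = 3
pieces[11] = 3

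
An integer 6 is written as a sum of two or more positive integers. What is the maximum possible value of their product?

9

Let prod[k] be the best product for length k (with at least one cut). For each first piece i, the rest contributes max(k−i, prod[k−i]).
prod[2] = 1·max(1,0) = 1·1 = 1
prod[3] = 1·max(2,1) = 1·2 = 2
prod[4] = 2·max(2,1) = 2·2 = 4
prod[5] = 2·max(3,2) = 2·3 = 6
prod[6] = 3·max(3,2) = 3·3 = 9
One optimal split: 3 + 3; product 3·3 = 9.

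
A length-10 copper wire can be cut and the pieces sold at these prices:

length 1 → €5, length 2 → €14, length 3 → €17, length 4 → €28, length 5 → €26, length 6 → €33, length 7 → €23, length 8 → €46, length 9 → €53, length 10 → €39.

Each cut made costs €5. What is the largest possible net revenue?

Let r[k] be the best obtainable value from length k. For each k, try every first piece i and keep the best of price[i] + r[k−i] minus the 5 cut fee when i<k.
r[1] = 5
r[2] = max(5+5-5, 14+0) = 14
r[3] = max(5+14-5, 14+5-5, 17+0) = 17
r[4] = max(5+17-5, 14+14-5, 17+5-5, 28+0) = 28
r[5] = max(5+28-5, 14+17-5, 17+14-5, 28+5-5, 26+0) = 28
r[6] = max(5+28-5, 14+28-5, 17+17-5, 28+14-5, 26+5-5, 33+0) = 37
r[7] = max(5+37-5, 14+28-5, 17+28-5, …, 33+5-5, 23+0) = 40
r[8] = max(5+40-5, 14+37-5, 17+28-5, …, 23+5-5, 46+0) = 51
r[9] = max(5+51-5, 14+40-5, 17+37-5, …, 46+5-5, 53+0) = 53
r[10] = max(5+53-5, 14+51-5, 17+40-5, …, 53+5-5, 39+0) = 60
One optimal plan: pieces 4 + 4 + 2 (2 cuts) → €70 − €10 = €60.

60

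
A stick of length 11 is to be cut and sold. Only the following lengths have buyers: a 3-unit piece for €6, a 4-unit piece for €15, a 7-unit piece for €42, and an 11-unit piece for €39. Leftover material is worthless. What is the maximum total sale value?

Consider every possible first cut. best[k] is the best of p[i]+best[k−i] over all sellable i≤k.
best[1] = 0
best[2] = 0
best[3] = 6
best[4] = max(6+0, 15+0) = 15
best[5] = max(6+0, 15+0) = 15
best[6] = max(6+6, 15+0) = 15
best[7] = max(6+15, 15+6, 42+0) = 42
best[8] = max(6+15, 15+15, 42+0) = 42
best[9] = max(6+15, 15+15, 42+0) = 42
best[10] = max(6+42, 15+15, 42+6) = 48
best[11] = max(6+42, 15+42, 42+15, 39+0) = 57
One optimal cutting: 7 + 4 → €57.

57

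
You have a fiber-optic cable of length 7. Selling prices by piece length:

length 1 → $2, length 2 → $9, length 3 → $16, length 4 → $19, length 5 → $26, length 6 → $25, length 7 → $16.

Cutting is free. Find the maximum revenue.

35

Build R[k] bottom-up: R[k] = max over allowed piece i of (p[i] + R[k−i]).
R[1] = 2
R[2] = max(2+2, 9+0) = 9
R[3] = max(2+9, 9+2, 16+0) = 16
R[4] = max(2+16, 9+9, 16+2, 19+0) = 19
R[5] = max(2+19, 9+16, 16+9, 19+2, 26+0) = 26
R[6] = max(2+26, 9+19, 16+16, 19+9, 26+2, 25+0) = 32
R[7] = max(2+32, 9+26, 16+19, …, 25+2, 16+0) = 35
One optimal cutting: 5 + 2 → $26 + $9 = $35.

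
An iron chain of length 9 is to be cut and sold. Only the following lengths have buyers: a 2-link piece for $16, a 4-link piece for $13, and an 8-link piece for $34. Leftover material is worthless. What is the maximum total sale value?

Build f[k] bottom-up: f[k] = max over allowed piece i of (p[i] + f[k−i]).
f[1] = 0
f[2] = 16
f[3] = 16
f[4] = 32  (first piece 2, then f[2]=16)
f[5] = 32
f[6] = 48  (first piece 2, then f[4]=32)
f[7] = 48
f[8] = 64  (first piece 2, then f[6]=48)
f[9] = 64
One optimal cutting: pieces 2 + 2 + 2 + 2 with 1 link of scrap → $64.

64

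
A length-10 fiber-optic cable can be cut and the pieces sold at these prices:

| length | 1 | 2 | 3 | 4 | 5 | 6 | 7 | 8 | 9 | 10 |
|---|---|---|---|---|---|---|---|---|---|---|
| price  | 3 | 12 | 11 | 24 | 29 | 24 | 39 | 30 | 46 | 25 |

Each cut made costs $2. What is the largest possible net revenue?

56

Let r[k] be the best obtainable value from length k. For each k, try every first piece i and keep the best of price[i] + r[k−i] minus the 2 cut fee when i<k.
r[1] = 3
r[2] = max(3+3-2, 12+0) = 12
r[3] = max(3+12-2, 12+3-2, 11+0) = 13
r[4] = max(3+13-2, 12+12-2, 11+3-2, 24+0) = 24
r[5] = max(3+24-2, 12+13-2, 11+12-2, 24+3-2, 29+0) = 29
r[6] = max(3+29-2, 12+24-2, 11+13-2, 24+12-2, 29+3-2, 24+0) = 34
r[7] = max(3+34-2, 12+29-2, 11+24-2, …, 24+3-2, 39+0) = 39
r[8] = max(3+39-2, 12+34-2, 11+29-2, …, 39+3-2, 30+0) = 46
r[9] = max(3+46-2, 12+39-2, 11+34-2, …, 30+3-2, 46+0) = 51
r[10] = max(3+51-2, 12+46-2, 11+39-2, …, 46+3-2, 25+0) = 56
One optimal plan: pieces 4 + 4 + 2 (2 cuts) → $60 − $4 = $56.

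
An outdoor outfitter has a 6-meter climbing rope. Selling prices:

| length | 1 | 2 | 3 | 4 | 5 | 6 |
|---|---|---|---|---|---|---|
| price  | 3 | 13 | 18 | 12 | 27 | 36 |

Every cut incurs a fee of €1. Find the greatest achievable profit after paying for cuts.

Consider every possible first cut. v[k] is the best of p[i]+v[k−i] over all sellable i≤k, charging 1 whenever i<k.
v[1] = 3
v[2] = max(3+3-1, 13+0) = 13
v[3] = max(3+13-1, 13+3-1, 18+0) = 18
v[4] = max(3+18-1, 13+13-1, 18+3-1, 12+0) = 25
v[5] = max(3+25-1, 13+18-1, 18+13-1, 12+3-1, 27+0) = 30
v[6] = max(3+30-1, 13+25-1, 18+18-1, 12+13-1, 27+3-1, 36+0) = 37
One optimal plan: pieces 2 + 2 + 2 (2 cuts) → €39 − €2 = €37.

37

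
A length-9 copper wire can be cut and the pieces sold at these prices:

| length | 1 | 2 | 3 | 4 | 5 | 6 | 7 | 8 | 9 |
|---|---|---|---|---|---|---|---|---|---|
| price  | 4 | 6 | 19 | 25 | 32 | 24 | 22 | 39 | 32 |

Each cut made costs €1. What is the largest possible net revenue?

56

Consider every possible first cut. r[k] is the best of p[i]+r[k−i] over all sellable i≤k, charging 1 whenever i<k.
r[1] = 4
r[2] = max(4+4-1, 6+0) = 7
r[3] = max(4+7-1, 6+4-1, 19+0) = 19
r[4] = max(4+19-1, 6+7-1, 19+4-1, 25+0) = 25
r[5] = max(4+25-1, 6+19-1, 19+7-1, 25+4-1, 32+0) = 32
r[6] = max(4+32-1, 6+25-1, 19+19-1, 25+7-1, 32+4-1, 24+0) = 37
r[7] = max(4+37-1, 6+32-1, 19+25-1, …, 24+4-1, 22+0) = 43
r[8] = max(4+43-1, 6+37-1, 19+32-1, …, 22+4-1, 39+0) = 50
r[9] = max(4+50-1, 6+43-1, 19+37-1, …, 39+4-1, 32+0) = 56
One optimal plan: pieces 5 + 4 (1 cut) → €57 − €1 = €56.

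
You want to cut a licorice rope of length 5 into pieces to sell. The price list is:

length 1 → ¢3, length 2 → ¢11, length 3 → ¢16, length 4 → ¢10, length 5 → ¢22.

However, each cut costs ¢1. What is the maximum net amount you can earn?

Build v[k] bottom-up: v[k] = max over allowed piece i of (p[i] + v[k−i]) − 1 per cut.
v[1] = 3
v[2] = max(3+3-1, 11+0) = 11
v[3] = max(3+11-1, 11+3-1, 16+0) = 16
v[4] = max(3+16-1, 11+11-1, 16+3-1, 10+0) = 21
v[5] = max(3+21-1, 11+16-1, 16+11-1, 10+3-1, 22+0) = 26
One optimal plan: pieces 3 + 2 (1 cut) → ¢27 − ¢1 = ¢26.

26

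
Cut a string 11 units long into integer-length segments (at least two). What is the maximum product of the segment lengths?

54

Define g[k] = max over 1≤i<k of i · max(k−i, g[k−i]); the inner max lets the remainder stay uncut if that's better.
g[2] = 1*max(1,0) = 1*1 = 1
g[3] = max(1*2, 2*1) = 2
g[4] = max(1*3, 2*2, 3*1) = 4
g[5] = max(1*4, 2*3, 3*2, 4*1) = 6
g[6] = max(1*6, 2*4, 3*3, 4*2, 5*1) = 9
g[7] = max(1*9, 2*6, 3*4, 4*3, 5*2, 6*1) = 12
g[8] = max(1*12, 2*9, 3*6, …, 6*2, 7*1) = 18
g[9] = max(1*18, 2*12, 3*9, …, 7*2, 8*1) = 27
g[10] = max(1*27, 2*18, 3*12, …, 8*2, 9*1) = 36
g[11] = max(1*36, 2*27, 3*18, …, 9*2, 10*1) = 54
One optimal split: 3 + 3 + 3 + 2; product 3*3*3*2 = 54.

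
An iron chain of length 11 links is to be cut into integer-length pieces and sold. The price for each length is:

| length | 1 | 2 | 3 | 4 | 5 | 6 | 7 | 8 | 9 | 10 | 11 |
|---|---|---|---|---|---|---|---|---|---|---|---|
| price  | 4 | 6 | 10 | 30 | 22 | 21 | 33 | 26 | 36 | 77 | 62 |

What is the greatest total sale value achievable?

Build best[k] bottom-up: best[k] = max over allowed piece i of (p[i] + best[k−i]).
best[1] = 4
best[2] = max(4+4, 6+0) = 8
best[3] = max(4+8, 6+4, 10+0) = 12
best[4] = max(4+12, 6+8, 10+4, 30+0) = 30
best[5] = max(4+30, 6+12, 10+8, 30+4, 22+0) = 34
best[6] = max(4+34, 6+30, 10+12, 30+8, 22+4, 21+0) = 38
best[7] = max(4+38, 6+34, 10+30, …, 21+4, 33+0) = 42
best[8] = max(4+42, 6+38, 10+34, …, 33+4, 26+0) = 60
best[9] = max(4+60, 6+42, 10+38, …, 26+4, 36+0) = 64
best[10] = max(4+64, 6+60, 10+42, …, 36+4, 77+0) = 77
best[11] = max(4+77, 6+64, 10+60, …, 77+4, 62+0) = 81
One optimal cutting: 10 + 1 → $77 + $4 = $81.

81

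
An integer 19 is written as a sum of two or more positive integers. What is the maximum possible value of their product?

Define f[k] = max over 1≤i<k of i · max(k−i, f[k−i]); the inner max lets the remainder stay uncut if that's better.
f[2] = 1×max(1,0) = 1×1 = 1
f[3] = 1×max(2,1) = 1×2 = 2
f[4] = 2×max(2,1) = 2×2 = 4
f[5] = 2×max(3,2) = 2×3 = 6
f[6] = 3×max(3,2) = 3×3 = 9
f[7] = 2×max(5,6) = 2×6 = 12
f[8] = 2×max(6,9) = 2×9 = 18
f[9] = 3×max(6,9) = 3×9 = 27
f[10] = 2×max(8,18) = 2×18 = 36
f[11] = 2×max(9,27) = 2×27 = 54
f[12] = 3×max(9,27) = 3×27 = 81
f[13] = 2×max(11,54) = 2×54 = 108
f[14] = 2×max(12,81) = 2×81 = 162
f[15] = 3×max(12,81) = 3×81 = 243
f[16] = 2×max(14,162) = 2×162 = 324
f[17] = 2×max(15,243) = 2×243 = 486
f[18] = 3×max(15,243) = 3×243 = 729
f[19] = 2×max(17,486) = 2×486 = 972
One optimal split: 3 + 3 + 3 + 3 + 3 + 2 + 2; product 3×3×3×3×3×2×2 = 972.

972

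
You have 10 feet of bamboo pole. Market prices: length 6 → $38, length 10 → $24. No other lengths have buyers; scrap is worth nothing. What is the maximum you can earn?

Let f[k] be the best obtainable value from length k. For each k, try every first piece i and keep the best of price[i] + f[k−i].
f[1] = 0
f[2] = 0
f[3] = 0
f[4] = 0
f[5] = 0
f[6] = 38
f[7] = 38
f[8] = 38
f[9] = 38
f[10] = max(38+0, 24+0) = 38
One optimal cutting: pieces 6 with 4 feet of scrap → $38.

38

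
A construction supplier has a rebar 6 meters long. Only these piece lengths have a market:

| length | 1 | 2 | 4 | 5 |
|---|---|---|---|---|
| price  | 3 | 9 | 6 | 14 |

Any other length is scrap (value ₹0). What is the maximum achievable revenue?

27

Let f[k] be the best obtainable value from length k. For each k, try every first piece i and keep the best of price[i] + f[k−i].
f[1] = 3
f[2] = max(3+3, 9+0) = 9
f[3] = max(3+9, 9+3) = 12
f[4] = max(3+12, 9+9, 6+0) = 18
f[5] = max(3+18, 9+12, 6+3, 14+0) = 21
f[6] = max(3+21, 9+18, 6+9, 14+3) = 27
One optimal cutting: 2 + 2 + 2 → ₹27.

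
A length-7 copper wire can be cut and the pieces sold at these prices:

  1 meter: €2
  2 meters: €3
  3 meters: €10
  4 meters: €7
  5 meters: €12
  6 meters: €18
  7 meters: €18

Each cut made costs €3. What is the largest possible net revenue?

18

Let net[k] be the best obtainable value from length k. For each k, try every first piece i and keep the best of price[i] + net[k−i] minus the 3 cut fee when i<k.
net[1] = 2
net[2] = 3
net[3] = 10
net[4] = 9  (first piece 1, then net[3]=10)
net[5] = 12
net[6] = 18
net[7] = 18
Best is to make no cuts and sell whole for €18.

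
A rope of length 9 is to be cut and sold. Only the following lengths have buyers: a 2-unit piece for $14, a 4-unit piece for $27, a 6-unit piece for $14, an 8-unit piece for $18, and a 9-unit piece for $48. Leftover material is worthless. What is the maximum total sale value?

Let best[k] be the best obtainable value from length k. For each k, try every first piece i and keep the best of price[i] + best[k−i].
best[1] = 0
best[2] = 14
best[3] = 14
best[4] = max(14+14, 27+0) = 28
best[5] = max(14+14, 27+0) = 28
best[6] = max(14+28, 27+14, 14+0) = 42
best[7] = max(14+28, 27+14, 14+0) = 42
best[8] = max(14+42, 27+28, 14+14, 18+0) = 56
best[9] = max(14+42, 27+28, 14+14, 18+0, 48+0) = 56
One optimal cutting: pieces 2 + 2 + 2 + 2 with 1 unit of scrap → $56.

56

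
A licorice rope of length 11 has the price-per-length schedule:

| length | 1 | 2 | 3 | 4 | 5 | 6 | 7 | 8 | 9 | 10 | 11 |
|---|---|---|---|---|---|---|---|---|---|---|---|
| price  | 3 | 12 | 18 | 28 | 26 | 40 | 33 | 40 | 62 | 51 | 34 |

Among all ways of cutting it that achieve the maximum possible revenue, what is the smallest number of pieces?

2

Let r[k] be the best obtainable value from length k. For each k, try every first piece i and keep the best of price[i] + r[k−i].
r[1] = 3
r[2] = 12
r[3] = 18
r[4] = 28
r[5] = 31  (first piece 1, then r[4]=28)
r[6] = 40  (first piece 2, then r[4]=28)
r[7] = 46  (first piece 3, then r[4]=28)
r[8] = 56  (first piece 4, then r[4]=28)
r[9] = 62
r[10] = 68  (first piece 2, then r[8]=56)
r[11] = 74  (first piece 2, then r[9]=62)
Maximum revenue is ¢74.
Now minimize piece count subject to staying optimal: for each k, pieces[k] = 1 + min over i with p[i]+r[k−i]=r[k] of pieces[k−i].
pieces[8] = 2
pieces[9] = 1
pieces[10] = 2
pieces[11] = 2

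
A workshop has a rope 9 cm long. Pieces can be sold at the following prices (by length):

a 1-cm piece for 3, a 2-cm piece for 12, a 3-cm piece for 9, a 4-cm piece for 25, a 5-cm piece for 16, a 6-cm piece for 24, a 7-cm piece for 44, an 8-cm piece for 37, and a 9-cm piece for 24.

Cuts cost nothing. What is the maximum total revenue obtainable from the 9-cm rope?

56

Consider every possible first cut. r[k] is the best of p[i]+r[k−i] over all sellable i≤k.
r[1] = 3
r[2] = 12
r[3] = 15  (first piece 1, then r[2]=12)
r[4] = 25
r[5] = 28  (first piece 1, then r[4]=25)
r[6] = 37  (first piece 2, then r[4]=25)
r[7] = 44
r[8] = 50  (first piece 4, then r[4]=25)
r[9] = 56  (first piece 2, then r[7]=44)
One optimal cutting: 7 + 2 → 44 + 12 = 56.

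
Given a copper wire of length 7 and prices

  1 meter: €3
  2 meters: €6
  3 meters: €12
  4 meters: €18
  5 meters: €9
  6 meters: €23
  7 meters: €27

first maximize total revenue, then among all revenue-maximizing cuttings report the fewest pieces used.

Consider every possible first cut. r[k] is the best of p[i]+r[k−i] over all sellable i≤k.
r[1] = 3
r[2] = 6  (first piece 1, then r[1]=3)
r[3] = 12
r[4] = 18
r[5] = 21  (first piece 1, then r[4]=18)
r[6] = 24  (first piece 1, then r[5]=21)
r[7] = 30  (first piece 3, then r[4]=18)
Maximum revenue is €30.
Now minimize piece count subject to staying optimal: for each k, pieces[k] = 1 + min over i with p[i]+r[k−i]=r[k] of pieces[k−i].
pieces[4] = 1
pieces[5] = 2
pieces[6] = 2
pieces[7] = 2

2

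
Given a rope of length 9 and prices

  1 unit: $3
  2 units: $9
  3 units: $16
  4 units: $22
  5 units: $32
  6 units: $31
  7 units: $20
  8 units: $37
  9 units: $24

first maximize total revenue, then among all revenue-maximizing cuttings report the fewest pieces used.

Let r[k] be the best obtainable value from length k. For each k, try every first piece i and keep the best of price[i] + r[k−i].
r[1] = 3
r[2] = max(3+3, 9+0) = 9
r[3] = max(3+9, 9+3, 16+0) = 16
r[4] = max(3+16, 9+9, 16+3, 22+0) = 22
r[5] = max(3+22, 9+16, 16+9, 22+3, 32+0) = 32
r[6] = max(3+32, 9+22, 16+16, 22+9, 32+3, 31+0) = 35
r[7] = max(3+35, 9+32, 16+22, …, 31+3, 20+0) = 41
r[8] = max(3+41, 9+35, 16+32, …, 20+3, 37+0) = 48
r[9] = max(3+48, 9+41, 16+35, …, 37+3, 24+0) = 54
Maximum revenue is $54.
Now minimize piece count subject to staying optimal: for each k, pieces[k] = 1 + min over i with p[i]+r[k−i]=r[k] of pieces[k−i].
pieces[6] = 2
pieces[7] = 2
pieces[8] = 2
pieces[9] = 2

2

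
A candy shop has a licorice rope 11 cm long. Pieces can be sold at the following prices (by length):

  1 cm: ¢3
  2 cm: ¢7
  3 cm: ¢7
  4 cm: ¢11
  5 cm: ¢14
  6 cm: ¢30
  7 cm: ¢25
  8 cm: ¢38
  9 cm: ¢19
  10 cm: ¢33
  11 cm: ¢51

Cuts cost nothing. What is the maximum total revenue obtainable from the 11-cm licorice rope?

Build r[k] bottom-up: r[k] = max over allowed piece i of (p[i] + r[k−i]).
r[1] = 3
r[2] = max(3+3, 7+0) = 7
r[3] = max(3+7, 7+3, 7+0) = 10
r[4] = max(3+10, 7+7, 7+3, 11+0) = 14
r[5] = max(3+14, 7+10, 7+7, 11+3, 14+0) = 17
r[6] = max(3+17, 7+14, 7+10, 11+7, 14+3, 30+0) = 30
r[7] = max(3+30, 7+17, 7+14, …, 30+3, 25+0) = 33
r[8] = max(3+33, 7+30, 7+17, …, 25+3, 38+0) = 38
r[9] = max(3+38, 7+33, 7+30, …, 38+3, 19+0) = 41
r[10] = max(3+41, 7+38, 7+33, …, 19+3, 33+0) = 45
r[11] = max(3+45, 7+41, 7+38, …, 33+3, 51+0) = 51
Best is to sell the whole 11-cm piece uncut for ¢51.

51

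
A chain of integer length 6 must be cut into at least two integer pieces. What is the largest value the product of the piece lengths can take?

Fill f[k] for k=2..6: at each k try every first piece i and multiply by the better of (k−i) uncut or f[k−i].
f[2] = 1×max(1,0) = 1×1 = 1
f[3] = max(1×2, 2×1) = 2
f[4] = max(1×3, 2×2, 3×1) = 4
f[5] = max(1×4, 2×3, 3×2, 4×1) = 6
f[6] = max(1×6, 2×4, 3×3, 4×2, 5×1) = 9
One optimal split: 3 + 3; product 3×3 = 9.

9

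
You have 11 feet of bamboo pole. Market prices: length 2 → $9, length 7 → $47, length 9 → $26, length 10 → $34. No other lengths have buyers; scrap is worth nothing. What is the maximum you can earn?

Build r[k] bottom-up: r[k] = max over allowed piece i of (p[i] + r[k−i]).
r[1] = 0
r[2] = 9
r[3] = 9
r[4] = 18  (first piece 2, then r[2]=9)
r[5] = 18
r[6] = 27  (first piece 2, then r[4]=18)
r[7] = max(9+18, 47+0) = 47
r[8] = max(9+27, 47+0) = 47
r[9] = max(9+47, 47+9, 26+0) = 56
r[10] = max(9+47, 47+9, 26+0, 34+0) = 56
r[11] = max(9+56, 47+18, 26+9, 34+0) = 65
One optimal cutting: 7 + 2 + 2 → $65.

65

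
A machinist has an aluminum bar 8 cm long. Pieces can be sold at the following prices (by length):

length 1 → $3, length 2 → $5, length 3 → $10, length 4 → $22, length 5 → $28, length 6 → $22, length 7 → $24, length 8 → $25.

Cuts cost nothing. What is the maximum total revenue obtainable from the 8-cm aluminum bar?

Let best[k] be the best obtainable value from length k. For each k, try every first piece i and keep the best of price[i] + best[k−i].
best[1] = 3
best[2] = 6  (first piece 1, then best[1]=3)
best[3] = 10
best[4] = 22
best[5] = 28
best[6] = 31  (first piece 1, then best[5]=28)
best[7] = 34  (first piece 1, then best[6]=31)
best[8] = 44  (first piece 4, then best[4]=22)
One optimal cutting: 4 + 4 → $22 + $22 = $44.

44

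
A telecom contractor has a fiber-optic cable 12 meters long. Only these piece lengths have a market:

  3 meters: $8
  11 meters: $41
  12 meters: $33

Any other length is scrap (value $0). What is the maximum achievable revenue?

Let f[k] be the best obtainable value from length k. For each k, try every first piece i and keep the best of price[i] + f[k−i].
f[1] = 0
f[2] = 0
f[3] = 8
f[4] = 8
f[5] = 8
f[6] = 16  (first piece 3, then f[3]=8)
f[7] = 16
f[8] = 16
f[9] = 24  (first piece 3, then f[6]=16)
f[10] = 24
f[11] = max(8+16, 41+0) = 41
f[12] = max(8+24, 41+0, 33+0) = 41
One optimal cutting: pieces 11 with 1 meter of scrap → $41.

41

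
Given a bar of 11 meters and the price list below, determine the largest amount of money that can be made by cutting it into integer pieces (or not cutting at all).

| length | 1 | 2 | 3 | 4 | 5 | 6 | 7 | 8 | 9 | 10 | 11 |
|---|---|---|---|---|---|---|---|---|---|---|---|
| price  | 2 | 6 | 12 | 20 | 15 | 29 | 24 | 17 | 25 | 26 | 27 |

52

Build v[k] bottom-up: v[k] = max over allowed piece i of (p[i] + v[k−i]).
v[1] = 2
v[2] = max(2+2, 6+0) = 6
v[3] = max(2+6, 6+2, 12+0) = 12
v[4] = max(2+12, 6+6, 12+2, 20+0) = 20
v[5] = max(2+20, 6+12, 12+6, 20+2, 15+0) = 22
v[6] = max(2+22, 6+20, 12+12, 20+6, 15+2, 29+0) = 29
v[7] = max(2+29, 6+22, 12+20, …, 29+2, 24+0) = 32
v[8] = max(2+32, 6+29, 12+22, …, 24+2, 17+0) = 40
v[9] = max(2+40, 6+32, 12+29, …, 17+2, 25+0) = 42
v[10] = max(2+42, 6+40, 12+32, …, 25+2, 26+0) = 49
v[11] = max(2+49, 6+42, 12+40, …, 26+2, 27+0) = 52
One optimal cutting: 4 + 4 + 3 → €20 + €20 + €12 = €52.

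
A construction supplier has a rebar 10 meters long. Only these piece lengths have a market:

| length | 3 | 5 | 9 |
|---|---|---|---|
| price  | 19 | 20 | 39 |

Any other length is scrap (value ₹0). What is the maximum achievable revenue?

57

Build best[k] bottom-up: best[k] = max over allowed piece i of (p[i] + best[k−i]).
best[1] = 0
best[2] = 0
best[3] = 19
best[4] = 19
best[5] = max(19+0, 20+0) = 20
best[6] = max(19+19, 20+0) = 38
best[7] = max(19+19, 20+0) = 38
best[8] = max(19+20, 20+19) = 39
best[9] = max(19+38, 20+19, 39+0) = 57
best[10] = max(19+38, 20+20, 39+0) = 57
One optimal cutting: pieces 3 + 3 + 3 with 1 meter of scrap → ₹57.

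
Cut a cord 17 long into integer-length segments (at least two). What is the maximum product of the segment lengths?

Fill prod[k] for k=2..17: at each k try every first piece i and multiply by the better of (k−i) uncut or prod[k−i].
prod[2] = 1·max(1,0) = 1·1 = 1
prod[3] = max(1·2, 2·1) = 2
prod[4] = max(1·3, 2·2, 3·1) = 4
prod[5] = max(1·4, 2·3, 3·2, 4·1) = 6
prod[6] = max(1·6, 2·4, 3·3, 4·2, 5·1) = 9
prod[7] = max(1·9, 2·6, 3·4, 4·3, 5·2, 6·1) = 12
prod[8] = max(1·12, 2·9, 3·6, …, 6·2, 7·1) = 18
prod[9] = max(1·18, 2·12, 3·9, …, 7·2, 8·1) = 27
prod[10] = max(1·27, 2·18, 3·12, …, 8·2, 9·1) = 36
prod[11] = max(1·36, 2·27, 3·18, …, 9·2, 10·1) = 54
prod[12] = max(1·54, 2·36, 3·27, …, 10·2, 11·1) = 81
prod[13] = max(1·81, 2·54, 3·36, …, 11·2, 12·1) = 108
prod[14] = max(1·108, 2·81, 3·54, …, 12·2, 13·1) = 162
prod[15] = max(1·162, 2·108, 3·81, …, 13·2, 14·1) = 243
prod[16] = max(1·243, 2·162, 3·108, …, 14·2, 15·1) = 324
prod[17] = max(1·324, 2·243, 3·162, …, 15·2, 16·1) = 486
One optimal split: 3 + 3 + 3 + 3 + 3 + 2; product 3·3·3·3·3·2 = 486.

486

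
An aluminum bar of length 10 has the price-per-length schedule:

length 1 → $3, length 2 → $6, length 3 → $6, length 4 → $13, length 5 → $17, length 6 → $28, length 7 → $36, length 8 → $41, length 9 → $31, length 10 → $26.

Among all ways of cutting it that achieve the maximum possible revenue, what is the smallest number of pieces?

Build r[k] bottom-up: r[k] = max over allowed piece i of (p[i] + r[k−i]).
r[1] = 3
r[2] = 6  (first piece 1, then r[1]=3)
r[3] = 9  (first piece 1, then r[2]=6)
r[4] = 13
r[5] = 17
r[6] = 28
r[7] = 36
r[8] = 41
r[9] = 44  (first piece 1, then r[8]=41)
r[10] = 47  (first piece 1, then r[9]=44)
Maximum revenue is $47.
Now minimize piece count subject to staying optimal: for each k, pieces[k] = 1 + min over i with p[i]+r[k−i]=r[k] of pieces[k−i].
pieces[7] = 1
pieces[8] = 1
pieces[9] = 2
pieces[10] = 2

2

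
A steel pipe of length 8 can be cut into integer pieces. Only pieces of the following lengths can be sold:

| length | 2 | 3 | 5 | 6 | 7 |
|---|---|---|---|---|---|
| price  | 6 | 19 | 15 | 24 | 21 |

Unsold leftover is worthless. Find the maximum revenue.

44

Let best[k] be the best obtainable value from length k. For each k, try every first piece i and keep the best of price[i] + best[k−i].
best[1] = 0
best[2] = 6
best[3] = 19
best[4] = 19
best[5] = 25  (first piece 2, then best[3]=19)
best[6] = 38  (first piece 3, then best[3]=19)
best[7] = 38
best[8] = 44  (first piece 2, then best[6]=38)
One optimal cutting: 3 + 3 + 2 → $44.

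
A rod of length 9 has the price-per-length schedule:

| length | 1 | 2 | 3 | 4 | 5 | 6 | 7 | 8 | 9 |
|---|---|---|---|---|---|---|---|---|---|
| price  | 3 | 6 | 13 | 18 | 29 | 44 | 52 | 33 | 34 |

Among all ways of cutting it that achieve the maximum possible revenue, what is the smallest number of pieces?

Consider every possible first cut. r[k] is the best of p[i]+r[k−i] over all sellable i≤k.
r[1] = 3
r[2] = max(3+3, 6+0) = 6
r[3] = max(3+6, 6+3, 13+0) = 13
r[4] = max(3+13, 6+6, 13+3, 18+0) = 18
r[5] = max(3+18, 6+13, 13+6, 18+3, 29+0) = 29
r[6] = max(3+29, 6+18, 13+13, 18+6, 29+3, 44+0) = 44
r[7] = max(3+44, 6+29, 13+18, …, 44+3, 52+0) = 52
r[8] = max(3+52, 6+44, 13+29, …, 52+3, 33+0) = 55
r[9] = max(3+55, 6+52, 13+44, …, 33+3, 34+0) = 58
Maximum revenue is 58.
Now minimize piece count subject to staying optimal: for each k, pieces[k] = 1 + min over i with p[i]+r[k−i]=r[k] of pieces[k−i].
pieces[6] = 1
pieces[7] = 1
pieces[8] = 2
pieces[9] = 2

2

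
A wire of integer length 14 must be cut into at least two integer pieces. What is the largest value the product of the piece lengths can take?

Fill f[k] for k=2..14: at each k try every first piece i and multiply by the better of (k−i) uncut or f[k−i].
f[2] = 1*max(1,0) = 1*1 = 1
f[3] = max(1*2, 2*1) = 2
f[4] = max(1*3, 2*2, 3*1) = 4
f[5] = max(1*4, 2*3, 3*2, 4*1) = 6
f[6] = max(1*6, 2*4, 3*3, 4*2, 5*1) = 9
f[7] = max(1*9, 2*6, 3*4, 4*3, 5*2, 6*1) = 12
f[8] = max(1*12, 2*9, 3*6, …, 6*2, 7*1) = 18
f[9] = max(1*18, 2*12, 3*9, …, 7*2, 8*1) = 27
f[10] = max(1*27, 2*18, 3*12, …, 8*2, 9*1) = 36
f[11] = max(1*36, 2*27, 3*18, …, 9*2, 10*1) = 54
f[12] = max(1*54, 2*36, 3*27, …, 10*2, 11*1) = 81
f[13] = max(1*81, 2*54, 3*36, …, 11*2, 12*1) = 108
f[14] = max(1*108, 2*81, 3*54, …, 12*2, 13*1) = 162
One optimal split: 3 + 3 + 3 + 3 + 2; product 3*3*3*3*2 = 162.

162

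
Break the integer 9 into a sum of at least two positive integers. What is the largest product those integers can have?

Fill m[k] for k=2..9: at each k try every first piece i and multiply by the better of (k−i) uncut or m[k−i].
m[2] = 1·max(1,0) = 1·1 = 1
m[3] = 1·max(2,1) = 1·2 = 2
m[4] = 2·max(2,1) = 2·2 = 4
m[5] = 2·max(3,2) = 2·3 = 6
m[6] = 3·max(3,2) = 3·3 = 9
m[7] = 2·max(5,6) = 2·6 = 12
m[8] = 2·max(6,9) = 2·9 = 18
m[9] = 3·max(6,9) = 3·9 = 27
One optimal split: 3 + 3 + 3; product 3·3·3 = 27.

27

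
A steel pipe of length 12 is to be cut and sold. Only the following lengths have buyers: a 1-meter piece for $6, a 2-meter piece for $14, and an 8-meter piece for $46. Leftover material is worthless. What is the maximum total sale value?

84

Consider every possible first cut. best[k] is the best of p[i]+best[k−i] over all sellable i≤k.
best[1] = 6
best[2] = max(6+6, 14+0) = 14
best[3] = max(6+14, 14+6) = 20
best[4] = max(6+20, 14+14) = 28
best[5] = max(6+28, 14+20) = 34
best[6] = max(6+34, 14+28) = 42
best[7] = max(6+42, 14+34) = 48
best[8] = max(6+48, 14+42, 46+0) = 56
best[9] = max(6+56, 14+48, 46+6) = 62
best[10] = max(6+62, 14+56, 46+14) = 70
best[11] = max(6+70, 14+62, 46+20) = 76
best[12] = max(6+76, 14+70, 46+28) = 84
One optimal cutting: 2 + 2 + 2 + 2 + 2 + 2 → $84.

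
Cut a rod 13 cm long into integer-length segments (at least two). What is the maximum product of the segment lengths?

108

Fill g[k] for k=2..13: at each k try every first piece i and multiply by the better of (k−i) uncut or g[k−i].
g[2] = 1·max(1,0) = 1·1 = 1
g[3] = max(1·2, 2·1) = 2
g[4] = max(1·3, 2·2, 3·1) = 4
g[5] = max(1·4, 2·3, 3·2, 4·1) = 6
g[6] = max(1·6, 2·4, 3·3, 4·2, 5·1) = 9
g[7] = max(1·9, 2·6, 3·4, 4·3, 5·2, 6·1) = 12
g[8] = max(1·12, 2·9, 3·6, …, 6·2, 7·1) = 18
g[9] = max(1·18, 2·12, 3·9, …, 7·2, 8·1) = 27
g[10] = max(1·27, 2·18, 3·12, …, 8·2, 9·1) = 36
g[11] = max(1·36, 2·27, 3·18, …, 9·2, 10·1) = 54
g[12] = max(1·54, 2·36, 3·27, …, 10·2, 11·1) = 81
g[13] = max(1·81, 2·54, 3·36, …, 11·2, 12·1) = 108
One optimal split: 3 + 3 + 3 + 2 + 2; product 3·3·3·2·2 = 108.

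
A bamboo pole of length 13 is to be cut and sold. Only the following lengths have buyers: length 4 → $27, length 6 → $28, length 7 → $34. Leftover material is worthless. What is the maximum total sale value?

Build r[k] bottom-up: r[k] = max over allowed piece i of (p[i] + r[k−i]).
r[1] = 0
r[2] = 0
r[3] = 0
r[4] = 27
r[5] = 27
r[6] = max(27+0, 28+0) = 28
r[7] = max(27+0, 28+0, 34+0) = 34
r[8] = max(27+27, 28+0, 34+0) = 54
r[9] = max(27+27, 28+0, 34+0) = 54
r[10] = max(27+28, 28+27, 34+0) = 55
r[11] = max(27+34, 28+27, 34+27) = 61
r[12] = max(27+54, 28+28, 34+27) = 81
r[13] = max(27+54, 28+34, 34+28) = 81
One optimal cutting: pieces 4 + 4 + 4 with 1 foot of scrap → $81.

81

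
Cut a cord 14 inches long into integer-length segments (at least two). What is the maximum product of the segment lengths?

Define f[k] = max over 1≤i<k of i · max(k−i, f[k−i]); the inner max lets the remainder stay uncut if that's better.
Small cases: f[2]=1, f[3]=2, f[4]=4, f[5]=6, f[6]=9.
f[7] = 2*max(5,6) = 2*6 = 12
f[8] = 2*max(6,9) = 2*9 = 18
f[9] = 3*max(6,9) = 3*9 = 27
f[10] = 2*max(8,18) = 2*18 = 36
f[11] = 2*max(9,27) = 2*27 = 54
f[12] = 3*max(9,27) = 3*27 = 81
f[13] = 2*max(11,54) = 2*54 = 108
f[14] = 2*max(12,81) = 2*81 = 162
One optimal split: 3 + 3 + 3 + 3 + 2; product 3*3*3*3*2 = 162.

162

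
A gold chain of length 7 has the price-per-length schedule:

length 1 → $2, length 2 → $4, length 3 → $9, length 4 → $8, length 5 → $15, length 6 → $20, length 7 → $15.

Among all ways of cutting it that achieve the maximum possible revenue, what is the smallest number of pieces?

2

Let r[k] be the best obtainable value from length k. For each k, try every first piece i and keep the best of price[i] + r[k−i].
r[1] = 2
r[2] = max(2+2, 4+0) = 4
r[3] = max(2+4, 4+2, 9+0) = 9
r[4] = max(2+9, 4+4, 9+2, 8+0) = 11
r[5] = max(2+11, 4+9, 9+4, 8+2, 15+0) = 15
r[6] = max(2+15, 4+11, 9+9, 8+4, 15+2, 20+0) = 20
r[7] = max(2+20, 4+15, 9+11, …, 20+2, 15+0) = 22
Maximum revenue is $22.
Now minimize piece count subject to staying optimal: for each k, pieces[k] = 1 + min over i with p[i]+r[k−i]=r[k] of pieces[k−i].
pieces[4] = 2
pieces[5] = 1
pieces[6] = 1
pieces[7] = 2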